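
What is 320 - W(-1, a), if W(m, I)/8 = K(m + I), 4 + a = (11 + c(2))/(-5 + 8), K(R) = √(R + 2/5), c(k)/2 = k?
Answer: 320 - 8*√10/5 ≈ 314.94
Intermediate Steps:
c(k) = 2*k
K(R) = √(⅖ + R) (K(R) = √(R + 2*(⅕)) = √(R + ⅖) = √(⅖ + R))
a = 1 (a = -4 + (11 + 2*2)/(-5 + 8) = -4 + (11 + 4)/3 = -4 + 15*(⅓) = -4 + 5 = 1)
W(m, I) = 8*√(10 + 25*I + 25*m)/5 (W(m, I) = 8*(√(10 + 25*(m + I))/5) = 8*(√(10 + 25*(I + m))/5) = 8*(√(10 + (25*I + 25*m))/5) = 8*(√(10 + 25*I + 25*m)/5) = 8*√(10 + 25*I + 25*m)/5)
320 - W(-1, a) = 320 - 8*√(10 + 25*1 + 25*(-1))/5 = 320 - 8*√(10 + 25 - 25)/5 = 320 - 8*√10/5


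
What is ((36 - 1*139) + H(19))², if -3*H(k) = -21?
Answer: 9216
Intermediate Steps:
H(k) = 7 (H(k) = -⅓*(-21) = 7)
((36 - 1*139) + H(19))² = ((36 - 1*139) + 7)² = ((36 - 139) + 7)² = (-103 + 7)² = (-96)² = 9216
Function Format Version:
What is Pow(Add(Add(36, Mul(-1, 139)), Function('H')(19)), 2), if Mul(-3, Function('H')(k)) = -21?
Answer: 9216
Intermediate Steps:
Function('H')(k) = 7 (Function('H')(k) = Mul(Rational(-1, 3), -21) = 7)
Pow(Add(Add(36, Mul(-1, 139)), Function('H')(19)), 2) = Pow(Add(Add(36, Mul(-1, 139)), 7), 2) = Pow(Add(Add(36, -139), 7), 2) = Pow(Add(-103, 7), 2) = Pow(-96, 2) = 9216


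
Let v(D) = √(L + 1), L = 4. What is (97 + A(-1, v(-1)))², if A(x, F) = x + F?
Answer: (96 + √5)² ≈ 9650.3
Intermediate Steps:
v(D) = √5 (v(D) = √(4 + 1) = √5)
A(x, F) = F + x
(97 + A(-1, v(-1)))² = (97 + (√5 - 1))² = (97 + (-1 + √5))² = (96 + √5)²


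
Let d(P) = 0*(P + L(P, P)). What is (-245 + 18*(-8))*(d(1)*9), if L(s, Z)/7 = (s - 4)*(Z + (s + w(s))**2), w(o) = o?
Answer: 0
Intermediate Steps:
L(s, Z) = 7*(-4 + s)*(Z + 4*s**2) (L(s, Z) = 7*((s - 4)*(Z + (s + s)**2)) = 7*((-4 + s)*(Z + (2*s)**2)) = 7*((-4 + s)*(Z + 4*s**2)) = 7*(-4 + s)*(Z + 4*s**2))
d(P) = 0 (d(P) = 0*(P + (-112*P**2 - 28*P + 28*P**3 + 7*P*P)) = 0*(P + (-112*P**2 - 28*P + 28*P**3 + 7*P**2)) = 0*(P + (-105*P**2 - 28*P + 28*P**3)) = 0*(-105*P**2 - 27*P + 28*P**3) = 0)
(-245 + 18*(-8))*(d(1)*9) = (-245 + 18*(-8))*(0*9) = (-245 - 144)*0 = -389*0 = 0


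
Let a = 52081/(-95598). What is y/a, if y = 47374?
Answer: -4528859652/52081 ≈ -86958.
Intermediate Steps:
a = -52081/95598 (a = 52081*(-1/95598) = -52081/95598 ≈ -0.54479)
y/a = 47374/(-52081/95598) = 47374*(-95598/52081) = -4528859652/52081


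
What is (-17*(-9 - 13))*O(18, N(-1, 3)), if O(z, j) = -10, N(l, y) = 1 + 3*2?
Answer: -3740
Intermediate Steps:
N(l, y) = 7 (N(l, y) = 1 + 6 = 7)
(-17*(-9 - 13))*O(18, N(-1, 3)) = -17*(-9 - 13)*(-10) = -17*(-22)*(-10) = 374*(-10) = -3740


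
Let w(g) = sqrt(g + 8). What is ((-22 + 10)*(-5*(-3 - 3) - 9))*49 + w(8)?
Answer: -12344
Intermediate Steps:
w(g) = sqrt(8 + g)
((-22 + 10)*(-5*(-3 - 3) - 9))*49 + w(8) = ((-22 + 10)*(-5*(-3 - 3) - 9))*49 + sqrt(8 + 8) = -12*(-5*(-6) - 9)*49 + sqrt(16) = -12*(30 - 9)*49 + 4 = -12*21*49 + 4 = -252*49 + 4 = -12348 + 4 = -12344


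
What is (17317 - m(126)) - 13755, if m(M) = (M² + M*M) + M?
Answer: -28316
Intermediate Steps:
m(M) = M + 2*M² (m(M) = (M² + M²) + M = 2*M² + M = M + 2*M²)
(17317 - m(126)) - 13755 = (17317 - 126*(1 + 2*126)) - 13755 = (17317 - 126*(1 + 252)) - 13755 = (17317 - 126*253) - 13755 = (17317 - 1*31878) - 13755 = (17317 - 31878) - 13755 = -14561 - 13755 = -28316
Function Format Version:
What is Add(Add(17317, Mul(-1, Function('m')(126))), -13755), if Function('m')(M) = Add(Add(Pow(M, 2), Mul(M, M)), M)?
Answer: -28316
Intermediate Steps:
Function('m')(M) = Add(M, Mul(2, Pow(M, 2))) (Function('m')(M) = Add(Add(Pow(M, 2), Pow(M, 2)), M) = Add(Mul(2, Pow(M, 2)), M) = Add(M, Mul(2, Pow(M, 2))))
Add(Add(17317, Mul(-1, Function('m')(126))), -13755) = Add(Add(17317, Mul(-1, Mul(126, Add(1, Mul(2, 126))))), -13755) = Add(Add(17317, Mul(-1, Mul(126, Add(1, 252)))), -13755) = Add(Add(17317, Mul(-1, Mul(126, 253))), -13755) = Add(Add(17317, Mul(-1, 31878)), -13755) = Add(Add(17317, -31878), -13755) = Add(-14561, -13755) = -28316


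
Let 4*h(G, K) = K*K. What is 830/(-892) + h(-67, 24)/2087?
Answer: -801881/930802 ≈ -0.86150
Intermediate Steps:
h(G, K) = K²/4 (h(G, K) = (K*K)/4 = K²/4)
830/(-892) + h(-67, 24)/2087 = 830/(-892) + ((¼)*24²)/2087 = 830*(-1/892) + ((¼)*576)*(1/2087) = -415/446 + 144*(1/2087) = -415/446 + 144/2087 = -801881/930802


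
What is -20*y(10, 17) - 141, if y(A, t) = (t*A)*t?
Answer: -57941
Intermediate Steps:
y(A, t) = A*t² (y(A, t) = (A*t)*t = A*t²)
-20*y(10, 17) - 141 = -200*17² - 141 = -200*289 - 141 = -20*2890 - 141 = -57800 - 141 = -57941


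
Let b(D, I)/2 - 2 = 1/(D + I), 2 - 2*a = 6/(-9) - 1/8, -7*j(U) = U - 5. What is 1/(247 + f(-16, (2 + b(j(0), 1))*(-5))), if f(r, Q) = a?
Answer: 48/11923 ≈ 0.0040258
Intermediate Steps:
j(U) = 5/7 - U/7 (j(U) = -(U - 5)/7 = -(-5 + U)/7 = 5/7 - U/7)
a = 67/48 (a = 1 - (6/(-9) - 1/8)/2 = 1 - (6*(-⅑) - 1*⅛)/2 = 1 - (-⅔ - ⅛)/2 = 1 - ½*(-19/24) = 1 + 19/48 = 67/48 ≈ 1.3958)
b(D, I) = 4 + 2/(D + I)
f(r, Q) = 67/48
1/(247 + f(-16, (2 + b(j(0), 1))*(-5))) = 1/(247 + 67/48) = 1/(11923/48) = 48/11923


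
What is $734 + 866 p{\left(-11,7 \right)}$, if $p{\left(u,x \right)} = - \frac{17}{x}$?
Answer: $- \frac{9584}{7} \approx -1369.1$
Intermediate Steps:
$734 + 866 p{\left(-11,7 \right)} = 734 + 866 \left(- \frac{17}{7}\right) = 734 - \frac{14722}{7} = - \frac{9584}{7}$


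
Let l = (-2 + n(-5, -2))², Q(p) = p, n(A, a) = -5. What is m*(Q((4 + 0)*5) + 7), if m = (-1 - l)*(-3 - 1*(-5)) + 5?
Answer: -2565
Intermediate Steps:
l = 49 (l = (-2 - 5)² = (-7)² = 49)
m = -95 (m = (-1 - 1*49)*(-3 - 1*(-5)) + 5 = (-1 - 49)*(-3 + 5) + 5 = -50*2 + 5 = -100 + 5 = -95)
m*(Q((4 + 0)*5) + 7) = -95*((4 + 0)*5 + 7) = -95*(4*5 + 7) = -95*(20 + 7) = -95*27 = -2565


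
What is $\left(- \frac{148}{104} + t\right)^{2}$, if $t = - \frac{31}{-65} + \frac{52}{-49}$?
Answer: $\frac{163507369}{40576900} \approx 4.0296$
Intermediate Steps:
$t = - \frac{1861}{3185}$ ($t = \left(-31\right) \left(- \frac{1}{65}\right) + 52 \left(- \frac{1}{49}\right) = \frac{31}{65} - \frac{52}{49} = - \frac{1861}{3185} \approx -0.5843$)
$\left(- \frac{148}{104} + t\right)^{2} = \left(- \frac{148}{104} - \frac{1861}{3185}\right)^{2} = \left(\left(-148\right) \frac{1}{104} - \frac{1861}{3185}\right)^{2} = \left(- \frac{37}{26} - \frac{1861}{3185}\right)^{2} = \left(- \frac{12787}{6370}\right)^{2} = \frac{163507369}{40576900}$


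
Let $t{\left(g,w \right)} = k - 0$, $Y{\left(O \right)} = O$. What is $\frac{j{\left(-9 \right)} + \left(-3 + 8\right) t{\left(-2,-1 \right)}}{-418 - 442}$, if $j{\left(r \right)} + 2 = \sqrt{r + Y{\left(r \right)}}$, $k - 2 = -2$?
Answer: $\frac{1}{430} - \frac{3 i \sqrt{2}}{860} \approx 0.0023256 - 0.0049333 i$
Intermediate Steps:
$k = 0$ ($k = 2 - 2 = 0$)
$t{\left(g,w \right)} = 0$ ($t{\left(g,w \right)} = 0 - 0 = 0 + 0 = 0$)
$j{\left(r \right)} = -2 + \sqrt{2} \sqrt{r}$ ($j{\left(r \right)} = -2 + \sqrt{r + r} = -2 + \sqrt{2 r} = -2 + \sqrt{2} \sqrt{r}$)
$\frac{j{\left(-9 \right)} + \left(-3 + 8\right) t{\left(-2,-1 \right)}}{-418 - 442} = \frac{\left(-2 + \sqrt{2} \sqrt{-9}\right) + \left(-3 + 8\right) 0}{-418 - 442} = \frac{\left(-2 + \sqrt{2} \cdot 3 i\right) + 5 \cdot 0}{-860} = \left(\left(-2 + 3 i \sqrt{2}\right) + 0\right) \left(- \frac{1}{860}\right) = \left(-2 + 3 i \sqrt{2}\right) \left(- \frac{1}{860}\right) = \frac{1}{430} - \frac{3 i \sqrt{2}}{860}$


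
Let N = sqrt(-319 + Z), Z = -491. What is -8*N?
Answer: -72*I*sqrt(10) ≈ -227.68*I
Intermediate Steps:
N = 9*I*sqrt(10) (N = sqrt(-319 - 491) = sqrt(-810) = 9*I*sqrt(10) ≈ 28.461*I)
-8*N = -72*I*sqrt(10)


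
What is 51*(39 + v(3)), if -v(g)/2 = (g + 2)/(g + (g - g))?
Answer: 1819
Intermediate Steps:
v(g) = -2*(2 + g)/g (v(g) = -2*(g + 2)/(g + (g - g)) = -2*(2 + g)/(g + 0) = -2*(2 + g)/g)
51*(39 + v(3)) = 51*(39 + (-2 - 4/3)) = 51*(39 - 10/3) = 51*(107/3) = 1819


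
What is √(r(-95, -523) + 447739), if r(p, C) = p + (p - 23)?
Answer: √447526 ≈ 668.97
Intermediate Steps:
r(p, C) = -23 + 2*p (r(p, C) = p + (-23 + p) = -23 + 2*p)
√(r(-95, -523) + 447739) = √((-23 + 2*(-95)) + 447739) = √((-23 - 190) + 447739) = √(-213 + 447739) = √447526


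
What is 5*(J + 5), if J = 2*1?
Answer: 35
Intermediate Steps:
J = 2
5*(J + 5) = 5*(2 + 5) = 5*7 = 35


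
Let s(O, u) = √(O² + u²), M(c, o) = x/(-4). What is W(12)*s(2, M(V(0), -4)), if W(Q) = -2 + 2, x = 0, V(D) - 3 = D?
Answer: 0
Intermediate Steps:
V(D) = 3 + D
W(Q) = 0
M(c, o) = 0 (M(c, o) = 0/(-4) = 0*(-¼) = 0)
W(12)*s(2, M(V(0), -4)) = 0*√(2² + 0²) = 0*√(4 + 0) = 0*√4 = 0*2 = 0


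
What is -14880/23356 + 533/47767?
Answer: -174581053/278911513 ≈ -0.62594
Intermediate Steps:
-14880/23356 + 533/47767 = -14880*1/23356 + 533*(1/47767) = -3720/5839 + 533/47767 = -174581053/278911513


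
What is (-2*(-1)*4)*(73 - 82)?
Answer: -72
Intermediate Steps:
(-2*(-1)*4)*(73 - 82) = (2*4)*(-9) = 8*(-9) = -72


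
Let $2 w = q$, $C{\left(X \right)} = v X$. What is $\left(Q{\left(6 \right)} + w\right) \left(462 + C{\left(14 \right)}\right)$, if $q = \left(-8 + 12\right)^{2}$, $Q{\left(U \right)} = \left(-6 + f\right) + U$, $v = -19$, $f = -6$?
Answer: $392$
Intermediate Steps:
$Q{\left(U \right)} = -12 + U$ ($Q{\left(U \right)} = \left(-6 - 6\right) + U = -12 + U$)
$C{\left(X \right)} = - 19 X$
$q = 16$ ($q = 4^{2} = 16$)
$w = 8$ ($w = \frac{1}{2} \cdot 16 = 8$)
$\left(Q{\left(6 \right)} + w\right) \left(462 + C{\left(14 \right)}\right) = \left(\left(-12 + 6\right) + 8\right) \left(462 - 266\right) = \left(-6 + 8\right) \left(462 - 266\right) = 2 \cdot 196 = 392$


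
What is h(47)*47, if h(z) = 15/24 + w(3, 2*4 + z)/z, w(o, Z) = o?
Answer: 259/8 ≈ 32.375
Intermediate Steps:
h(z) = 5/8 + 3/z (h(z) = 15/24 + 3/z = 15*(1/24) + 3/z = 5/8 + 3/z)
h(47)*47 = (5/8 + 3/47)*47 = (259/376)*47 = 259/8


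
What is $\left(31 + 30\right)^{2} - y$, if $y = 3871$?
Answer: $-150$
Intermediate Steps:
$\left(31 + 30\right)^{2} - y = \left(31 + 30\right)^{2} - 3871 = 61^{2} - 3871 = 3721 - 3871 = -150$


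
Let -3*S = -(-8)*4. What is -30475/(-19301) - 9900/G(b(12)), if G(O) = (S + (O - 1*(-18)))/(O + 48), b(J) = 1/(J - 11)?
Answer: -1123519337/19301 ≈ -58210.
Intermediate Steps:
b(J) = 1/(-11 + J)
S = -32/3 (S = -(-8)*(-1*4)/3 = -(-8)*(-4)/3 = -⅓*32 = -32/3 ≈ -10.667)
G(O) = (22/3 + O)/(48 + O) (G(O) = (-32/3 + (O - 1*(-18)))/(O + 48) = (-32/3 + (O + 18))/(48 + O) = (-32/3 + (18 + O))/(48 + O) = (22/3 + O)/(48 + O))
-30475/(-19301) - 9900/G(b(12)) = -30475/(-19301) - 9900*(48 + 1/(-11 + 12))/(22/3 + 1/(-11 + 12)) = -30475*(-1/19301) - 9900*(48 + 1/1)/(22/3 + 1/1) = 30475/19301 - 9900*(48 + 1)/(22/3 + 1) = 30475/19301 - 9900/((25/3)/49) = 30475/19301 - 9900/((1/49)*(25/3)) = 30475/19301 - 9900/25/147 = 30475/19301 - 9900*147/25 = 30475/19301 - 58212 = -1123519337/19301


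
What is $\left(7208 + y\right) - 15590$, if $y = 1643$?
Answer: $-6739$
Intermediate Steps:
$\left(7208 + y\right) - 15590 = \left(7208 + 1643\right) - 15590 = 8851 - 15590 = -6739$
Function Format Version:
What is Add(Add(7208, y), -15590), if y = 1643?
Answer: -6739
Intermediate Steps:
Add(Add(7208, y), -15590) = Add(Add(7208, 1643), -15590) = Add(8851, -15590) = -6739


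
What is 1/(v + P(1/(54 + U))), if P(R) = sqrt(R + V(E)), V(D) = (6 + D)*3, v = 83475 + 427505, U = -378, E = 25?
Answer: 5708880/2917123501361 - 18*sqrt(30131)/84596581539469 ≈ 1.9570e-6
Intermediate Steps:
v = 510980
V(D) = 18 + 3*D
P(R) = sqrt(93 + R) (P(R) = sqrt(R + (18 + 3*25)) = sqrt(R + (18 + 75)) = sqrt(R + 93) = sqrt(93 + R))
1/(v + P(1/(54 + U))) = 1/(510980 + sqrt(93 + 1/(54 - 378))) = 1/(510980 + sqrt(93 + 1/(-324))) = 1/(510980 + sqrt(93 - 1/324)) = 1/(510980 + sqrt(30131/324)) = 1/(510980 + sqrt(30131)/18)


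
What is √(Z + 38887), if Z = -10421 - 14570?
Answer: 6*√386 ≈ 117.88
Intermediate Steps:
Z = -24991
√(Z + 38887) = √(-24991 + 38887) = √13896 = 6*√386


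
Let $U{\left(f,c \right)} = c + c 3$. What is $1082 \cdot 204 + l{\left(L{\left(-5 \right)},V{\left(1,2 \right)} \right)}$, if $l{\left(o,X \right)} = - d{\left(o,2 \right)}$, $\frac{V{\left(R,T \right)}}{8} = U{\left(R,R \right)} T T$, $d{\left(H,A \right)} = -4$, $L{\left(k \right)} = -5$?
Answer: $220732$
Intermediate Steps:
$U{\left(f,c \right)} = 4 c$ ($U{\left(f,c \right)} = c + 3 c = 4 c$)
$V{\left(R,T \right)} = 32 R T^{2}$ ($V{\left(R,T \right)} = 8 \cdot 4 R T T = 8 \cdot 4 R T^{2} = 32 R T^{2}$)
$l{\left(o,X \right)} = 4$ ($l{\left(o,X \right)} = \left(-1\right) \left(-4\right) = 4$)
$1082 \cdot 204 + l{\left(L{\left(-5 \right)},V{\left(1,2 \right)} \right)} = 1082 \cdot 204 + 4 = 220728 + 4 = 220732$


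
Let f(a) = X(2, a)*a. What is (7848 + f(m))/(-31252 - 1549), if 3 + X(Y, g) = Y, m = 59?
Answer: -7789/32801 ≈ -0.23746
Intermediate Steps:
X(Y, g) = -3 + Y
f(a) = -a (f(a) = (-3 + 2)*a = -a)
(7848 + f(m))/(-31252 - 1549) = (7848 - 1*59)/(-31252 - 1549) = (7848 - 59)/(-32801) = 7789*(-1/32801) = -7789/32801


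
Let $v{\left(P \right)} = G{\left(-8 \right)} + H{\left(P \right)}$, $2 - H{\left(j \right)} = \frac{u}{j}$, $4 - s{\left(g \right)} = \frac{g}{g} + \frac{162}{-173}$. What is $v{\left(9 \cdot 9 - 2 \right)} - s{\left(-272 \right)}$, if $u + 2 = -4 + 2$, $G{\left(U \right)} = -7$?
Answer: $- \frac{121442}{13667} \approx -8.8858$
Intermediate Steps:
$u = -4$ ($u = -2 + \left(-4 + 2\right) = -2 - 2 = -4$)
$s{\left(g \right)} = \frac{681}{173}$ ($s{\left(g \right)} = 4 - \left(\frac{g}{g} + \frac{162}{-173}\right) = 4 - \left(1 + 162 \left(- \frac{1}{173}\right)\right) = 4 - \left(1 - \frac{162}{173}\right) = 4 - \frac{11}{173} = \frac{681}{173}$)
$H{\left(j \right)} = 2 + \frac{4}{j}$ ($H{\left(j \right)} = 2 - - \frac{4}{j} = 2 + \frac{4}{j}$)
$v{\left(P \right)} = -5 + \frac{4}{P}$ ($v{\left(P \right)} = -7 + \left(2 + \frac{4}{P}\right) = -5 + \frac{4}{P}$)
$v{\left(9 \cdot 9 - 2 \right)} - s{\left(-272 \right)} = \left(-5 + \frac{4}{9 \cdot 9 - 2}\right) - \frac{681}{173} = \left(-5 + \frac{4}{81 - 2}\right) - \frac{681}{173} = \left(-5 + \frac{4}{79}\right) - \frac{681}{173} = - \frac{391}{79} - \frac{681}{173} = - \frac{121442}{13667}$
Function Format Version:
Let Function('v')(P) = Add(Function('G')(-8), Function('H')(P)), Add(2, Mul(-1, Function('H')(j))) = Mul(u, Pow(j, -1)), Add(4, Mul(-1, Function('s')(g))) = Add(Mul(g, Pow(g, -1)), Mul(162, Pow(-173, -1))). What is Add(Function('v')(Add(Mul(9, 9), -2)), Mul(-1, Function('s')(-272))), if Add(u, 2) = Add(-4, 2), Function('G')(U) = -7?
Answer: Rational(-121442, 13667) ≈ -8.8858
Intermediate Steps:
u = -4 (u = Add(-2, Add(-4, 2)) = Add(-2, -2) = -4)
Function('s')(g) = Rational(681, 173) (Function('s')(g) = Add(4, Mul(-1, Add(Mul(g, Pow(g, -1)), Mul(162, Pow(-173, -1))))) = Add(4, Mul(-1, Add(1, Mul(162, Rational(-1, 173))))) = Add(4, Mul(-1, Add(1, Rational(-162, 173)))) = Add(4, Mul(-1, Rational(11, 173))) = Add(4, Rational(-11, 173)) = Rational(681, 173))
Function('H')(j) = Add(2, Mul(4, Pow(j, -1))) (Function('H')(j) = Add(2, Mul(-1, Mul(-4, Pow(j, -1)))) = Add(2, Mul(4, Pow(j, -1))))
Function('v')(P) = Add(-5, Mul(4, Pow(P, -1))) (Function('v')(P) = Add(-7, Add(2, Mul(4, Pow(P, -1)))) = Add(-5, Mul(4, Pow(P, -1))))
Add(Function('v')(Add(Mul(9, 9), -2)), Mul(-1, Function('s')(-272))) = Add(Add(-5, Mul(4, Pow(Add(Mul(9, 9), -2), -1))), Mul(-1, Rational(681, 173))) = Add(Add(-5, Mul(4, Pow(Add(81, -2), -1))), Rational(-681, 173)) = Add(Add(-5, Mul(4, Pow(79, -1))), Rational(-681, 173)) = Add(Add(-5, Mul(4, Rational(1, 79))), Rational(-681, 173)) = Add(Add(-5, Rational(4, 79)), Rational(-681, 173)) = Add(Rational(-391, 79), Rational(-681, 173)) = Rational(-121442, 13667)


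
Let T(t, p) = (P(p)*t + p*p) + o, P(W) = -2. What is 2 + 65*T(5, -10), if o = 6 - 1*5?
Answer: 5917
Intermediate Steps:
o = 1 (o = 6 - 5 = 1)
T(t, p) = 1 + p**2 - 2*t (T(t, p) = (-2*t + p*p) + 1 = (-2*t + p**2) + 1 = (p**2 - 2*t) + 1 = 1 + p**2 - 2*t)
2 + 65*T(5, -10) = 2 + 65*(1 + (-10)**2 - 2*5) = 2 + 65*(1 + 100 - 10) = 2 + 65*91 = 2 + 5915 = 5917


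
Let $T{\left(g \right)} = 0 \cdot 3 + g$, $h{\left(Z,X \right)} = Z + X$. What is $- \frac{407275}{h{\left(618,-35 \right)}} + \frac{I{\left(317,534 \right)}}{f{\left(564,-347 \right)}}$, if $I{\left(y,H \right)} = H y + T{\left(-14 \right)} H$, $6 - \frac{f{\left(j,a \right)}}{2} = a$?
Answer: $- \frac{8782072}{18709} \approx -469.4$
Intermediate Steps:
$h{\left(Z,X \right)} = X + Z$
$T{\left(g \right)} = g$ ($T{\left(g \right)} = 0 + g = g$)
$f{\left(j,a \right)} = 12 - 2 a$
$I{\left(y,H \right)} = - 14 H + H y$ ($I{\left(y,H \right)} = H y - 14 H = - 14 H + H y$)
$- \frac{407275}{h{\left(618,-35 \right)}} + \frac{I{\left(317,534 \right)}}{f{\left(564,-347 \right)}} = - \frac{407275}{-35 + 618} + \frac{534 \left(-14 + 317\right)}{12 - -694} = - \frac{407275}{583} + \frac{534 \cdot 303}{12 + 694} = \left(-407275\right) \frac{1}{583} + \frac{161802}{706} = - \frac{37025}{53} + 161802 \cdot \frac{1}{706} = - \frac{37025}{53} + \frac{80901}{353} = - \frac{8782072}{18709}$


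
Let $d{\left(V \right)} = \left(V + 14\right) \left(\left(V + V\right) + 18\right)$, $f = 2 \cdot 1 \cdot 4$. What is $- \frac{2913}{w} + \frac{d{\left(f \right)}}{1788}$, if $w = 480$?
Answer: $- \frac{404117}{71520} \approx -5.6504$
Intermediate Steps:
$f = 8$ ($f = 2 \cdot 4 = 8$)
$d{\left(V \right)} = \left(14 + V\right) \left(18 + 2 V\right)$ ($d{\left(V \right)} = \left(14 + V\right) \left(2 V + 18\right) = \left(14 + V\right) \left(18 + 2 V\right)$)
$- \frac{2913}{w} + \frac{d{\left(f \right)}}{1788} = - \frac{2913}{480} + \frac{252 + 2 \cdot 8^{2} + 46 \cdot 8}{1788} = \left(-2913\right) \frac{1}{480} + \left(252 + 2 \cdot 64 + 368\right) \frac{1}{1788} = - \frac{971}{160} + \left(252 + 128 + 368\right) \frac{1}{1788} = - \frac{971}{160} + 748 \cdot \frac{1}{1788} = - \frac{971}{160} + \frac{187}{447} = - \frac{404117}{71520}$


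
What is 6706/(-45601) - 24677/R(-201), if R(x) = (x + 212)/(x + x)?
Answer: 452368868788/501611 ≈ 9.0183e+5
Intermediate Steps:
R(x) = (212 + x)/(2*x) (R(x) = (212 + x)/((2*x)) = (212 + x)*(1/(2*x)) = (212 + x)/(2*x))
6706/(-45601) - 24677/R(-201) = 6706/(-45601) - 24677*(-402/(212 - 201)) = 6706*(-1/45601) - 24677/((½)*(-1/201)*11) = -6706/45601 - 24677/(-11/402) = -6706/45601 - 24677*(-402/11) = -6706/45601 + 9920154/11 = 452368868788/501611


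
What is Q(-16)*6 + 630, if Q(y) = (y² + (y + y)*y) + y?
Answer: 5142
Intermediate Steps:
Q(y) = y + 3*y² (Q(y) = (y² + (2*y)*y) + y = (y² + 2*y²) + y = 3*y² + y = y + 3*y²)
Q(-16)*6 + 630 = -16*(1 + 3*(-16))*6 + 630 = -16*(1 - 48)*6 + 630 = -16*(-47)*6 + 630 = 752*6 + 630 = 4512 + 630 = 5142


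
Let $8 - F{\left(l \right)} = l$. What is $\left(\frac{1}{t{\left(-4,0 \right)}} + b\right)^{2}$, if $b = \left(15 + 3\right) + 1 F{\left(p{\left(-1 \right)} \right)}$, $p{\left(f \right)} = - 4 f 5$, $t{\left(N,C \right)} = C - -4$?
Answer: $\frac{625}{16} \approx 39.063$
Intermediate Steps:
$t{\left(N,C \right)} = 4 + C$ ($t{\left(N,C \right)} = C + 4 = 4 + C$)
$p{\left(f \right)} = - 20 f$
$F{\left(l \right)} = 8 - l$
$b = 6$ ($b = \left(15 + 3\right) + 1 \left(8 - \left(-20\right) \left(-1\right)\right) = 18 + 1 \left(8 - 20\right) = 18 + 1 \left(-12\right) = 18 - 12 = 6$)
$\left(\frac{1}{t{\left(-4,0 \right)}} + b\right)^{2} = \left(\frac{1}{4 + 0} + 6\right)^{2} = \left(\frac{1}{4} + 6\right)^{2} = \left(\frac{25}{4}\right)^{2} = \frac{625}{16}$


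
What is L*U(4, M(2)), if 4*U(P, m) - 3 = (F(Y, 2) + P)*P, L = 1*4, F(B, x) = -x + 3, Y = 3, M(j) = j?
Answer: 23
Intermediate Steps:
F(B, x) = 3 - x
L = 4
U(P, m) = ¾ + P*(1 + P)/4 (U(P, m) = ¾ + (((3 - 1*2) + P)*P)/4 = ¾ + (((3 - 2) + P)*P)/4 = ¾ + ((1 + P)*P)/4 = ¾ + (P*(1 + P))/4 = ¾ + P*(1 + P)/4)
L*U(4, M(2)) = 4*(¾ + (¼)*4 + (¼)*4²) = 4*(¾ + 1 + (¼)*16) = 4*(¾ + 1 + 4) = 4*(23/4) = 23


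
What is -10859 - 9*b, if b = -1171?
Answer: -320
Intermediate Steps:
-10859 - 9*b = -10859 - 9*(-1171) = -10859 + 10539 = -320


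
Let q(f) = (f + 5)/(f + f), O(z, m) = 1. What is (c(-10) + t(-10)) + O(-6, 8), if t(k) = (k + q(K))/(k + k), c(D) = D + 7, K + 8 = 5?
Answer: -89/60 ≈ -1.4833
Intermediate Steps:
K = -3 (K = -8 + 5 = -3)
q(f) = (5 + f)/(2*f) (q(f) = (5 + f)/((2*f)) = (5 + f)*(1/(2*f)) = (5 + f)/(2*f))
c(D) = 7 + D
t(k) = (-⅓ + k)/(2*k) (t(k) = (k + (½)*(5 - 3)/(-3))/(k + k) = (k + (½)*(-⅓)*2)/((2*k)) = (k - ⅓)*(1/(2*k)) = (-⅓ + k)*(1/(2*k)) = (-⅓ + k)/(2*k))
(c(-10) + t(-10)) + O(-6, 8) = ((7 - 10) + (⅙)*(-1 + 3*(-10))/(-10)) + 1 = (-3 + (⅙)*(-⅒)*(-1 - 30)) + 1 = (-3 + (⅙)*(-⅒)*(-31)) + 1 = (-3 + 31/60) + 1 = -149/60 + 1 = -89/60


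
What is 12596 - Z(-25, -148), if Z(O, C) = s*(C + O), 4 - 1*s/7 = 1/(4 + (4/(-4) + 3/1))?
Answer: 103429/6 ≈ 17238.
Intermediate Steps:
s = 161/6 (s = 28 - 7/(4 + (4/(-4) + 3/1)) = 28 - 7/(4 + (4*(-¼) + 3*1)) = 28 - 7/(4 + (-1 + 3)) = 28 - 7/(4 + 2) = 28 - 7/6 = 161/6 ≈ 26.833)
Z(O, C) = 161*C/6 + 161*O/6 (Z(O, C) = 161*(C + O)/6 = 161*C/6 + 161*O/6)
12596 - Z(-25, -148) = 12596 - ((161/6)*(-148) + (161/6)*(-25)) = 12596 - (-11914/3 - 4025/6) = 12596 - 1*(-27853/6) = 12596 + 27853/6 = 103429/6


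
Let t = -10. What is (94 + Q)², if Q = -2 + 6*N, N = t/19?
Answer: 2849344/361 ≈ 7892.9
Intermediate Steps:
N = -10/19 ≈ -0.52632
Q = -98/19 (Q = -2 + 6*(-10/19) = -2 - 60/19 = -98/19 ≈ -5.1579)
(94 + Q)² = (94 - 98/19)² = (1688/19)² = 2849344/361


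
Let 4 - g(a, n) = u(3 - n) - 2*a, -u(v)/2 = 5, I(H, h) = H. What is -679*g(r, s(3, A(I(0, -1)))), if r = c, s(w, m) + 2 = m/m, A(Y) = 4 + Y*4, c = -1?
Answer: -8148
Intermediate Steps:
A(Y) = 4 + 4*Y
s(w, m) = -1 (s(w, m) = -2 + m/m = -2 + 1 = -1)
u(v) = -10 (u(v) = -2*5 = -10)
r = -1
g(a, n) = 14 + 2*a (g(a, n) = 4 - (-10 - 2*a) = 4 + (10 + 2*a) = 14 + 2*a)
-679*g(r, s(3, A(I(0, -1)))) = -679*(14 + 2*(-1)) = -679*(14 - 2) = -679*12 = -8148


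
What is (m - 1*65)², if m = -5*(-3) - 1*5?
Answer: 3025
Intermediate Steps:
m = 10 (m = 15 - 5 = 10)
(m - 1*65)² = (10 - 1*65)² = (10 - 65)² = (-55)² = 3025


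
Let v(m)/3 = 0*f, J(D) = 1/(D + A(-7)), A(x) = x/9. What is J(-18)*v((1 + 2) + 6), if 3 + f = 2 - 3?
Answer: 0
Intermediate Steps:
A(x) = x/9 (A(x) = x*(⅑) = x/9)
f = -4 (f = -3 + (2 - 3) = -3 - 1 = -4)
J(D) = 1/(-7/9 + D) (J(D) = 1/(D + (⅑)*(-7)) = 1/(D - 7/9) = 1/(-7/9 + D))
v(m) = 0 (v(m) = 3*(0*(-4)) = 3*0 = 0)
J(-18)*v((1 + 2) + 6) = (9/(-7 + 9*(-18)))*0 = (9/(-7 - 162))*0 = (9/(-169))*0 = (9*(-1/169))*0 = -9/169*0 = 0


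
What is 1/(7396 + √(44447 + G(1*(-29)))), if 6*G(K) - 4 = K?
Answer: 44376/327938239 - √1599942/327938239 ≈ 0.00013146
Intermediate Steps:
G(K) = ⅔ + K/6
1/(7396 + √(44447 + G(1*(-29)))) = 1/(7396 + √(44447 + (⅔ + (1*(-29))/6))) = 1/(7396 + √(44447 + (⅔ + (⅙)*(-29)))) = 1/(7396 + √(44447 + (⅔ - 29/6))) = 1/(7396 + √(44447 - 25/6)) = 1/(7396 + √(266657/6)) = 1/(7396 + √1599942/6)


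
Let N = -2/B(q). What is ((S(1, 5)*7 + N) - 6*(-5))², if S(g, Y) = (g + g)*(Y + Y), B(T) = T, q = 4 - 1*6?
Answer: 29241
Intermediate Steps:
q = -2 (q = 4 - 6 = -2)
N = 1 (N = -2/(-2) = -2*(-½) = 1)
S(g, Y) = 4*Y*g (S(g, Y) = (2*g)*(2*Y) = 4*Y*g)
((S(1, 5)*7 + N) - 6*(-5))² = (((4*5*1)*7 + 1) - 6*(-5))² = ((20*7 + 1) + 30)² = ((140 + 1) + 30)² = (141 + 30)² = 171² = 29241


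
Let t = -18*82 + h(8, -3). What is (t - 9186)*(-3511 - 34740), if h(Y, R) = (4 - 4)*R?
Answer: 407832162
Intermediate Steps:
h(Y, R) = 0 (h(Y, R) = 0*R = 0)
t = -1476 (t = -18*82 + 0 = -1476 + 0 = -1476)
(t - 9186)*(-3511 - 34740) = (-1476 - 9186)*(-3511 - 34740) = -10662*(-38251) = 407832162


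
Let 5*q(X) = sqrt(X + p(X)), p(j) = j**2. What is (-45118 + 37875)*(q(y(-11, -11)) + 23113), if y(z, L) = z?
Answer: -167407459 - 7243*sqrt(110)/5 ≈ -1.6742e+8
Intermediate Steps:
q(X) = sqrt(X + X**2)/5
(-45118 + 37875)*(q(y(-11, -11)) + 23113) = (-45118 + 37875)*(sqrt(-11*(1 - 11))/5 + 23113) = -7243*(sqrt(-11*(-10))/5 + 23113) = -7243*(sqrt(110)/5 + 23113) = -7243*(23113 + sqrt(110)/5) = -167407459 - 7243*sqrt(110)/5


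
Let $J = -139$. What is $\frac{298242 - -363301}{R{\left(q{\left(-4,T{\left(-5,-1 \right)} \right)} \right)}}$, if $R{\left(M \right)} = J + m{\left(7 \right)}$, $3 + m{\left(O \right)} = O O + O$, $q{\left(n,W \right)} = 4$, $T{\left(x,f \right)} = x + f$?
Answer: $- \frac{661543}{86} \approx -7692.4$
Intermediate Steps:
$T{\left(x,f \right)} = f + x$
$m{\left(O \right)} = -3 + O + O^{2}$ ($m{\left(O \right)} = -3 + \left(O O + O\right) = -3 + \left(O^{2} + O\right) = -3 + \left(O + O^{2}\right) = -3 + O + O^{2}$)
$R{\left(M \right)} = -86$ ($R{\left(M \right)} = -139 + \left(-3 + 7 + 7^{2}\right) = -139 + \left(-3 + 7 + 49\right) = -139 + 53 = -86$)
$\frac{298242 - -363301}{R{\left(q{\left(-4,T{\left(-5,-1 \right)} \right)} \right)}} = \frac{298242 - -363301}{-86} = \left(298242 + 363301\right) \left(- \frac{1}{86}\right) = 661543 \left(- \frac{1}{86}\right) = - \frac{661543}{86}$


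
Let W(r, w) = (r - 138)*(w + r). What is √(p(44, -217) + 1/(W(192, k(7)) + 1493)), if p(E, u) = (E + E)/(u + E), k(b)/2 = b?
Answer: 3*I*√269234554127/2182741 ≈ 0.71316*I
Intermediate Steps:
k(b) = 2*b
W(r, w) = (-138 + r)*(r + w)
p(E, u) = 2*E/(E + u) (p(E, u) = (2*E)/(E + u) = 2*E/(E + u))
√(p(44, -217) + 1/(W(192, k(7)) + 1493)) = √(2*44/(44 - 217) + 1/((192² - 138*192 - 276*7 + 192*(2*7)) + 1493)) = √(2*44/(-173) + 1/((36864 - 26496 - 138*14 + 192*14) + 1493)) = √(2*44*(-1/173) + 1/((36864 - 26496 - 1932 + 2688) + 1493)) = √(-88/173 + 1/(11124 + 1493)) = √(-88/173 + 1/12617) = √(-1110123/2182741) = 3*I*√269234554127/2182741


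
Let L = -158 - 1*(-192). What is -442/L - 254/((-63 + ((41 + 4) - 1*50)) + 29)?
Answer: -253/39 ≈ -6.4872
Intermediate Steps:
L = 34 (L = -158 + 192 = 34)
-442/L - 254/((-63 + ((41 + 4) - 1*50)) + 29) = -442/34 - 254/((-63 + ((41 + 4) - 1*50)) + 29) = -442*1/34 - 254/((-63 + (45 - 50)) + 29) = -13 - 254/((-63 - 5) + 29) = -13 - 254/(-68 + 29) = -13 - 254/(-39) = -13 - 254*(-1/39) = -13 + 254/39 = -253/39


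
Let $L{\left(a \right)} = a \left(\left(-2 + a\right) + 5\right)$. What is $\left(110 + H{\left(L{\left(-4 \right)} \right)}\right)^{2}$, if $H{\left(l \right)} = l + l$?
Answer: $13924$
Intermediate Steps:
$L{\left(a \right)} = a \left(3 + a\right)$
$H{\left(l \right)} = 2 l$
$\left(110 + H{\left(L{\left(-4 \right)} \right)}\right)^{2} = \left(110 + 2 \left(- 4 \left(3 - 4\right)\right)\right)^{2} = \left(110 + 2 \left(\left(-4\right) \left(-1\right)\right)\right)^{2} = \left(110 + 2 \cdot 4\right)^{2} = \left(110 + 8\right)^{2} = 118^{2} = 13924$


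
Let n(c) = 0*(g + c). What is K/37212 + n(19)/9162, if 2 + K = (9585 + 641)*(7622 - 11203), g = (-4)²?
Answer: -3051609/3101 ≈ -984.07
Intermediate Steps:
g = 16
K = -36619308 (K = -2 + (9585 + 641)*(7622 - 11203) = -2 + 10226*(-3581) = -2 - 36619306 = -36619308)
n(c) = 0 (n(c) = 0*(16 + c) = 0)
K/37212 + n(19)/9162 = -36619308/37212 + 0/9162 = -36619308*1/37212 + 0*(1/9162) = -3051609/3101 + 0 = -3051609/3101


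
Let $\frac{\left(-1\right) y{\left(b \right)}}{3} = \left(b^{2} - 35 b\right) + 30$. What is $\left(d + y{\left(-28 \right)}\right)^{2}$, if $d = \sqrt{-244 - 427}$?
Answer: $\left(5382 - i \sqrt{671}\right)^{2} \approx 2.8965 \cdot 10^{7} - 2.788 \cdot 10^{5} i$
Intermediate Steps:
$y{\left(b \right)} = -90 - 3 b^{2} + 105 b$ ($y{\left(b \right)} = - 3 \left(\left(b^{2} - 35 b\right) + 30\right) = - 3 \left(30 + b^{2} - 35 b\right) = -90 - 3 b^{2} + 105 b$)
$d = i \sqrt{671}$ ($d = \sqrt{-244 - 427} = \sqrt{-671} = i \sqrt{671} \approx 25.904 i$)
$\left(d + y{\left(-28 \right)}\right)^{2} = \left(i \sqrt{671} - \left(3030 + 2352\right)\right)^{2} = \left(i \sqrt{671} - 5382\right)^{2} = \left(-5382 + i \sqrt{671}\right)^{2}$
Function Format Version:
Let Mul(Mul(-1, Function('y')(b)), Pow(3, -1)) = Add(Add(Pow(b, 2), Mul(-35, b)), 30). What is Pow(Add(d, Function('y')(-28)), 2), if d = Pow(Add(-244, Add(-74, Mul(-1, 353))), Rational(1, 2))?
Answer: Pow(Add(5382, Mul(-1, I, Pow(671, Rational(1, 2)))), 2) ≈ Add(2.8965e+7, Mul(-2.788e+5, I))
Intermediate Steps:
Function('y')(b) = Add(-90, Mul(-3, Pow(b, 2)), Mul(105, b)) (Function('y')(b) = Mul(-3, Add(Add(Pow(b, 2), Mul(-35, b)), 30)) = Mul(-3, Add(30, Pow(b, 2), Mul(-35, b))) = Add(-90, Mul(-3, Pow(b, 2)), Mul(105, b)))
d = Mul(I, Pow(671, Rational(1, 2))) (d = Pow(Add(-244, Add(-74, -353)), Rational(1, 2)) = Pow(Add(-244, -427), Rational(1, 2)) = Pow(-671, Rational(1, 2)) = Mul(I, Pow(671, Rational(1, 2))) ≈ Mul(25.904, I))
Pow(Add(d, Function('y')(-28)), 2) = Pow(Add(Mul(I, Pow(671, Rational(1, 2))), Add(-90, Mul(-3, Pow(-28, 2)), Mul(105, -28))), 2) = Pow(Add(Mul(I, Pow(671, Rational(1, 2))), Add(-90, Mul(-3, 784), -2940)), 2) = Pow(Add(Mul(I, Pow(671, Rational(1, 2))), Add(-90, -2352, -2940)), 2) = Pow(Add(Mul(I, Pow(671, Rational(1, 2))), -5382), 2) = Pow(Add(-5382, Mul(I, Pow(671, Rational(1, 2)))), 2)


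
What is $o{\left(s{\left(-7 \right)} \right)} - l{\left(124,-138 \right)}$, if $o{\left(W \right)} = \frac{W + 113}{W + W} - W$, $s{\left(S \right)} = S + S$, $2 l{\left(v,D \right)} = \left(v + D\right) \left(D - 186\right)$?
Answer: $- \frac{63211}{28} \approx -2257.5$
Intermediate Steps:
$l{\left(v,D \right)} = \frac{\left(-186 + D\right) \left(D + v\right)}{2}$ ($l{\left(v,D \right)} = \frac{\left(v + D\right) \left(D - 186\right)}{2} = \frac{\left(D + v\right) \left(-186 + D\right)}{2} = \frac{\left(-186 + D\right) \left(D + v\right)}{2}$)
$s{\left(S \right)} = 2 S$
$o{\left(W \right)} = - W + \frac{113 + W}{2 W}$ ($o{\left(W \right)} = \frac{113 + W}{2 W} - W = - W + \frac{113 + W}{2 W}$)
$o{\left(s{\left(-7 \right)} \right)} - l{\left(124,-138 \right)} = \left(\frac{1}{2} - 2 \left(-7\right) + \frac{113}{2 \cdot 2 \left(-7\right)}\right) - \left(\frac{\left(-138\right)^{2}}{2} - -12834 - 11532 + \frac{1}{2} \left(-138\right) 124\right) = \left(\frac{1}{2} - -14 + \frac{113}{2 \left(-14\right)}\right) - \left(\frac{1}{2} \cdot 19044 + 12834 - 11532 - 8556\right) = \left(\frac{1}{2} + 14 + \frac{113}{2} \left(- \frac{1}{14}\right)\right) - \left(9522 + 12834 - 11532 - 8556\right) = \left(\frac{1}{2} + 14 - \frac{113}{28}\right) - 2268 = \frac{293}{28} - 2268 = - \frac{63211}{28}$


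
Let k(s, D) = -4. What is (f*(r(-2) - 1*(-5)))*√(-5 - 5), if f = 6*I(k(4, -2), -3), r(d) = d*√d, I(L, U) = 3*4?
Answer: 288*√5 + 360*I*√10 ≈ 643.99 + 1138.4*I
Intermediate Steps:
I(L, U) = 12
r(d) = d^(3/2)
f = 72 (f = 6*12 = 72)
(f*(r(-2) - 1*(-5)))*√(-5 - 5) = (72*((-2)^(3/2) - 1*(-5)))*√(-5 - 5) = (72*(-2*I*√2 + 5))*√(-10) = (72*(5 - 2*I*√2))*(I*√10) = (360 - 144*I*√2)*(I*√10) = I*√10*(360 - 144*I*√2)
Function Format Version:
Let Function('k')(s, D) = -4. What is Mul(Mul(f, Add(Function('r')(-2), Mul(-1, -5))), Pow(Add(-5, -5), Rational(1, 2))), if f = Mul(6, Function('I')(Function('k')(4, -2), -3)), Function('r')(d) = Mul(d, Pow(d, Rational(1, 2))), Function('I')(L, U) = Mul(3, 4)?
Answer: Add(Mul(288, Pow(5, Rational(1, 2))), Mul(360, I, Pow(10, Rational(1, 2)))) ≈ Add(643.99, Mul(1138.4, I))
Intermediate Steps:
Function('I')(L, U) = 12
Function('r')(d) = Pow(d, Rational(3, 2))
f = 72 (f = Mul(6, 12) = 72)
Mul(Mul(f, Add(Function('r')(-2), Mul(-1, -5))), Pow(Add(-5, -5), Rational(1, 2))) = Mul(Mul(72, Add(Pow(-2, Rational(3, 2)), Mul(-1, -5))), Pow(Add(-5, -5), Rational(1, 2))) = Mul(Mul(72, Add(Mul(-2, I, Pow(2, Rational(1, 2))), 5)), Pow(-10, Rational(1, 2))) = Mul(Mul(72, Add(5, Mul(-2, I, Pow(2, Rational(1, 2))))), Mul(I, Pow(10, Rational(1, 2)))) = Mul(Add(360, Mul(-144, I, Pow(2, Rational(1, 2)))), Mul(I, Pow(10, Rational(1, 2)))) = Mul(I, Pow(10, Rational(1, 2)), Add(360, Mul(-144, I, Pow(2, Rational(1, 2)))))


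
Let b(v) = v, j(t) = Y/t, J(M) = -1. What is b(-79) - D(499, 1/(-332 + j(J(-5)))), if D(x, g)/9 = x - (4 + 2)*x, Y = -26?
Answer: 22376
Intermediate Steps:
j(t) = -26/t
D(x, g) = -45*x (D(x, g) = 9*(x - (4 + 2)*x) = 9*(x - 6*x) = 9*(-5*x) = -45*x)
b(-79) - D(499, 1/(-332 + j(J(-5)))) = -79 - (-45)*499 = -79 - 1*(-22455) = -79 + 22455 = 22376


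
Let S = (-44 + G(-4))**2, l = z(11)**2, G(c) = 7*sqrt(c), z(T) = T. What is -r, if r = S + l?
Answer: -1861 + 1232*I ≈ -1861.0 + 1232.0*I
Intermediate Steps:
l = 121 (l = 11**2 = 121)
S = (-44 + 14*I)**2 (S = (-44 + 7*sqrt(-4))**2 = (-44 + 7*(2*I))**2 = (-44 + 14*I)**2 ≈ 1740.0 - 1232.0*I)
r = 1861 - 1232*I (r = (1740 - 1232*I) + 121 = 1861 - 1232*I ≈ 1861.0 - 1232.0*I)
-r = -(1861 - 1232*I) = -1861 + 1232*I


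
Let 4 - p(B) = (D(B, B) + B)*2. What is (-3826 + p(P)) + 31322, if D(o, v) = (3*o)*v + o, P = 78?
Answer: -9316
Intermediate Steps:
D(o, v) = o + 3*o*v (D(o, v) = 3*o*v + o = o + 3*o*v)
p(B) = 4 - 2*B - 2*B*(1 + 3*B) (p(B) = 4 - (B*(1 + 3*B) + B)*2 = 4 - (B + B*(1 + 3*B))*2 = 4 - (2*B + 2*B*(1 + 3*B)) = 4 + (-2*B - 2*B*(1 + 3*B)) = 4 - 2*B - 2*B*(1 + 3*B))
(-3826 + p(P)) + 31322 = (-3826 + (4 - 6*78**2 - 4*78)) + 31322 = (-3826 + (4 - 6*6084 - 312)) + 31322 = (-3826 + (4 - 36504 - 312)) + 31322 = (-3826 - 36812) + 31322 = -40638 + 31322 = -9316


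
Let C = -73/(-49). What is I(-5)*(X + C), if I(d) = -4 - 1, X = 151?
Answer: -37360/49 ≈ -762.45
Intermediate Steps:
I(d) = -5
C = 73/49 (C = -73*(-1/49) = 73/49 ≈ 1.4898)
I(-5)*(X + C) = -5*(151 + 73/49) = -5*7472/49 = -37360/49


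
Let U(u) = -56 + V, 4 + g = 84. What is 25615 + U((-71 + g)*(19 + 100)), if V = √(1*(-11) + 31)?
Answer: 25559 + 2*√5 ≈ 25563.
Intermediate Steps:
g = 80 (g = -4 + 84 = 80)
V = 2*√5 (V = √(-11 + 31) = √20 = 2*√5 ≈ 4.4721)
U(u) = -56 + 2*√5
25615 + U((-71 + g)*(19 + 100)) = 25615 + (-56 + 2*√5) = 25559 + 2*√5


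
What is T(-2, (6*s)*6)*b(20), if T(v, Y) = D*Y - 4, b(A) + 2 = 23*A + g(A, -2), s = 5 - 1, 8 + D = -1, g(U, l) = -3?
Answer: -591500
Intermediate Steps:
D = -9 (D = -8 - 1 = -9)
s = 4
b(A) = -5 + 23*A (b(A) = -2 + (23*A - 3) = -2 + (-3 + 23*A) = -5 + 23*A)
T(v, Y) = -4 - 9*Y (T(v, Y) = -9*Y - 4 = -4 - 9*Y)
T(-2, (6*s)*6)*b(20) = (-4 - 9*6*4*6)*(-5 + 23*20) = (-4 - 216*6)*(-5 + 460) = (-4 - 9*144)*455 = (-4 - 1296)*455 = -1300*455 = -591500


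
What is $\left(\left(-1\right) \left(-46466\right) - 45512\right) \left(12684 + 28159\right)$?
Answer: $38964222$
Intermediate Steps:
$\left(\left(-1\right) \left(-46466\right) - 45512\right) \left(12684 + 28159\right) = \left(46466 - 45512\right) 40843 = 954 \cdot 40843 = 38964222$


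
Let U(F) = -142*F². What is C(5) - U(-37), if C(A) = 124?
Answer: 194522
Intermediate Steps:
C(5) - U(-37) = 124 - (-142)*(-37)² = 124 - (-142)*1369 = 124 - 1*(-194398) = 124 + 194398 = 194522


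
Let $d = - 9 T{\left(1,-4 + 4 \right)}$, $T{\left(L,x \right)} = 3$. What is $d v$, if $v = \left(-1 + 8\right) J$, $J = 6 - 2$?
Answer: $-756$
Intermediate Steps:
$J = 4$
$v = 28$ ($v = \left(-1 + 8\right) 4 = 7 \cdot 4 = 28$)
$d = -27$ ($d = \left(-9\right) 3 = -27$)
$d v = \left(-27\right) 28 = -756$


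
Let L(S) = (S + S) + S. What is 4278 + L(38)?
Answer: 4392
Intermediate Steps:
L(S) = 3*S (L(S) = 2*S + S = 3*S)
4278 + L(38) = 4278 + 3*38 = 4278 + 114 = 4392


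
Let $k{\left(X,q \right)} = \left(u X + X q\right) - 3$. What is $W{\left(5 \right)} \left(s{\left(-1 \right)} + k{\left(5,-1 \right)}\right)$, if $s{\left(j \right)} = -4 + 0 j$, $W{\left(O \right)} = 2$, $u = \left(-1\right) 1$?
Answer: $-34$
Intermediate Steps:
$u = -1$
$s{\left(j \right)} = -4$ ($s{\left(j \right)} = -4 + 0 = -4$)
$k{\left(X,q \right)} = -3 - X + X q$ ($k{\left(X,q \right)} = \left(- X + X q\right) - 3 = -3 - X + X q$)
$W{\left(5 \right)} \left(s{\left(-1 \right)} + k{\left(5,-1 \right)}\right) = 2 \left(-4 - 13\right) = 2 \left(-17\right) = -34$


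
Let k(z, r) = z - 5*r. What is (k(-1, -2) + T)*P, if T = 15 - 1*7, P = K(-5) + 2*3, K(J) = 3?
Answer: 153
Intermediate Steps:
P = 9 (P = 3 + 2*3 = 3 + 6 = 9)
T = 8 (T = 15 - 7 = 8)
(k(-1, -2) + T)*P = ((-1 - 5*(-2)) + 8)*9 = ((-1 + 10) + 8)*9 = (9 + 8)*9 = 17*9 = 153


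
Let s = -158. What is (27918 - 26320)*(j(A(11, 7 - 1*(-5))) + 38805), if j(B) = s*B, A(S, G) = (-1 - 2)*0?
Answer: 62010390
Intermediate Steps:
A(S, G) = 0 (A(S, G) = -3*0 = 0)
j(B) = -158*B
(27918 - 26320)*(j(A(11, 7 - 1*(-5))) + 38805) = (27918 - 26320)*(-158*0 + 38805) = 1598*(0 + 38805) = 1598*38805 = 62010390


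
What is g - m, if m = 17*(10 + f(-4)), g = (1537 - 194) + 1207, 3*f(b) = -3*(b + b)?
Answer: 2244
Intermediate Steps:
f(b) = -2*b (f(b) = (-3*(b + b))/3 = (-6*b)/3 = -2*b)
g = 2550 (g = 1343 + 1207 = 2550)
m = 306 (m = 17*(10 - 2*(-4)) = 17*(10 + 8) = 17*18 = 306)
g - m = 2550 - 1*306 = 2550 - 306 = 2244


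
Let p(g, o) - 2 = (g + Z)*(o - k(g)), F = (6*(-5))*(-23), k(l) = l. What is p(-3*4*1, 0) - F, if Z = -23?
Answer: -1108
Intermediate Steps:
F = 690 (F = -30*(-23) = 690)
p(g, o) = 2 + (-23 + g)*(o - g) (p(g, o) = 2 + (g - 23)*(o - g) = 2 + (-23 + g)*(o - g))
p(-3*4*1, 0) - F = (2 - (-3*4*1)² - 23*0 + 23*(-3*4*1) + (-3*4*1)*0) - 1*690 = (2 - (-12*1)² + 0 + 23*(-12*1) - 12*1*0) - 690 = (2 - 1*(-12)² + 0 + 23*(-12) - 12*0) - 690 = (2 - 1*144 + 0 - 276 + 0) - 690 = (2 - 144 + 0 - 276 + 0) - 690 = -418 - 690 = -1108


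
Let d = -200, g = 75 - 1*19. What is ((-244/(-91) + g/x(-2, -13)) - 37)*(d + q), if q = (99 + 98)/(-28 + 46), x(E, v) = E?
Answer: 19298413/1638 ≈ 11782.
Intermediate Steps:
g = 56 (g = 75 - 19 = 56)
q = 197/18 ≈ 10.944
((-244/(-91) + g/x(-2, -13)) - 37)*(d + q) = ((-244/(-91) + 56/(-2)) - 37)*(-200 + 197/18) = ((-244*(-1/91) + 56*(-½)) - 37)*(-3403/18) = ((244/91 - 28) - 37)*(-3403/18) = (-2304/91 - 37)*(-3403/18) = -5671/91*(-3403/18) = 19298413/1638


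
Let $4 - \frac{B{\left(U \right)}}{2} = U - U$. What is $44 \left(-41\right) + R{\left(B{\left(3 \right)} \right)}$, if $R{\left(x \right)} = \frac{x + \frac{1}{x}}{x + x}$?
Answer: $- \frac{230847}{128} \approx -1803.5$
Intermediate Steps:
$B{\left(U \right)} = 8$ ($B{\left(U \right)} = 8 - 2 \left(U - U\right) = 8 - 0 = 8 + 0 = 8$)
$R{\left(x \right)} = \frac{x + \frac{1}{x}}{2 x}$
$44 \left(-41\right) + R{\left(B{\left(3 \right)} \right)} = 44 \left(-41\right) + \frac{1 + 8^{2}}{2 \cdot 64} = -1804 + \frac{1}{2} \cdot \frac{1}{64} \left(1 + 64\right) = -1804 + \frac{1}{2} \cdot \frac{1}{64} \cdot 65 = -1804 + \frac{65}{128} = - \frac{230847}{128}$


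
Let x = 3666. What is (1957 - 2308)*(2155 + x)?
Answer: -2043171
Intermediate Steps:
(1957 - 2308)*(2155 + x) = (1957 - 2308)*(2155 + 3666) = -351*5821 = -2043171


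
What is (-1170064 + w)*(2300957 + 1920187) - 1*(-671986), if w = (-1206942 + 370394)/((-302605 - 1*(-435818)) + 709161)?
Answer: -2080247711761365466/421187 ≈ -4.9390e+12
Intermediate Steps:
w = -418274/421187 (w = -836548/((-302605 + 435818) + 709161) = -836548/(133213 + 709161) = -836548/842374 = -836548*1/842374 = -418274/421187 ≈ -0.99308)
(-1170064 + w)*(2300957 + 1920187) - 1*(-671986) = (-1170064 - 418274/421187)*(2300957 + 1920187) - 1*(-671986) = -492816164242/421187*4221144 + 671986 = -2080247994793132848/421187 + 671986 = -2080247711761365466/421187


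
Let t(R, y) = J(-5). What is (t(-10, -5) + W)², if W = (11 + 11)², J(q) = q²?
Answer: 259081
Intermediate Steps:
t(R, y) = 25 (t(R, y) = (-5)² = 25)
W = 484 (W = 22² = 484)
(t(-10, -5) + W)² = (25 + 484)² = 509² = 259081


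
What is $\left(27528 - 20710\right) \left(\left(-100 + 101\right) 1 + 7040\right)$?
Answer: $48005538$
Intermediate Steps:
$\left(27528 - 20710\right) \left(\left(-100 + 101\right) 1 + 7040\right) = 6818 \left(1 \cdot 1 + 7040\right) = 6818 \left(1 + 7040\right) = 6818 \cdot 7041 = 48005538$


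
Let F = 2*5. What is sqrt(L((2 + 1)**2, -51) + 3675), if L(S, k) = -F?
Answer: sqrt(3665) ≈ 60.539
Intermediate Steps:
F = 10
L(S, k) = -10 (L(S, k) = -1*10 = -10)
sqrt(L((2 + 1)**2, -51) + 3675) = sqrt(-10 + 3675) = sqrt(3665)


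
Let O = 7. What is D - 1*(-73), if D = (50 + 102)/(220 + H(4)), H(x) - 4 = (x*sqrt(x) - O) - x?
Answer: 16285/221 ≈ 73.688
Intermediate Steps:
H(x) = -3 + x**(3/2) - x (H(x) = 4 + ((x*sqrt(x) - 1*7) - x) = 4 + ((x**(3/2) - 7) - x) = 4 + ((-7 + x**(3/2)) - x) = 4 + (-7 + x**(3/2) - x) = -3 + x**(3/2) - x)
D = 152/221 (D = (50 + 102)/(220 + (-3 + 4**(3/2) - 1*4)) = 152/(220 + (-3 + 8 - 4)) = 152/(220 + 1) = 152/221 ≈ 0.68778)
D - 1*(-73) = 152/221 - 1*(-73) = 152/221 + 73 = 16285/221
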